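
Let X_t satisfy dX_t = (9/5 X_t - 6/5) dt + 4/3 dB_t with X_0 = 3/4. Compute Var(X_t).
Var(X_t) = 40*exp(18*t/5)/81 - 40/81

The variance V(t) = Var(X_t) satisfies V'(t) = 2 a V(t) + c^2 with V(0) = 0 (drift coefficient is linear in X, diffusion is constant). With a = 9/5, c = 4/3, the solution is
  V(t) = (c^2 / (2 a)) * (exp(2 a t) - 1)
       = ((4/3)^2 / (2*(9/5))) * (exp((18/5) t) - 1)
       = 40*exp(18*t/5)/81 - 40/81.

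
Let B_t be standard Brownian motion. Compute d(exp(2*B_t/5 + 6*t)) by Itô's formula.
d(exp(2*B_t/5 + 6*t)) = (152*exp(2*B_t/5 + 6*t)/25) dt + (2*exp(2*B_t/5 + 6*t)/5) dB_t

Itô's formula for f(t, x): d f(t, B_t) = (f_t + (1/2) f_xx) dt + f_x dB_t. Compute partials of f(t, x) = exp(6*t + 2*x/5):
  f_t(t,x)  = 6*exp(6*t + 2*x/5)
  f_x(t,x)  = 2*exp(6*t + 2*x/5)/5
  f_xx(t,x) = 4*exp(6*t + 2*x/5)/25
Assemble drift = f_t + (1/2) f_xx = 152*exp(6*t + 2*x/5)/25 and diffusion = f_x = 2*exp(6*t + 2*x/5)/5. Substituting x = B_t:
  d(exp(2*B_t/5 + 6*t)) = (152*exp(2*B_t/5 + 6*t)/25) dt + (2*exp(2*B_t/5 + 6*t)/5) dB_t.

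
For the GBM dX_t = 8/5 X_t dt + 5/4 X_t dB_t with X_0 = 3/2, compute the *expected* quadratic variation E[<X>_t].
E[<X>_t] = 375*exp(381*t/80)/508 - 375/508

<X>_t = int_0^t ((5/4) * X_s)^2 ds. Taking expectation inside the integral: E[<X>_t] = (5/4)^2 * int_0^t E[X_s^2] ds. For GBM, E[X_s^2] = x_0^2 * exp((2 mu + sigma^2) s). Integrating:
  E[<X>_t] = (5/4)^2 * (3/2)^2 * (exp((2*(8/5) + (5/4)^2) t) - 1) / (2*(8/5) + (5/4)^2)
           = (5/4)^2 * (3/2)^2 * (exp((381/80) t) - 1) / (381/80) = 375*exp(381*t/80)/508 - 375/508.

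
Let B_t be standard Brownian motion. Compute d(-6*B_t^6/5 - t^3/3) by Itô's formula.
d(-6*B_t^6/5 - t^3/3) = (-18*B_t^4 - t^2) dt + (-36*B_t^5/5) dB_t

Itô's formula for f(t, x): d f(t, B_t) = (f_t + (1/2) f_xx) dt + f_x dB_t. Compute partials of f(t, x) = -t^3/3 - 6*x^6/5:
  f_t(t,x)  = -t^2
  f_x(t,x)  = -36*x^5/5
  f_xx(t,x) = -36*x^4
Assemble drift = f_t + (1/2) f_xx = -t^2 - 18*x^4 and diffusion = f_x = -36*x^5/5. Substituting x = B_t:
  d(-6*B_t^6/5 - t^3/3) = (-18*B_t^4 - t^2) dt + (-36*B_t^5/5) dB_t.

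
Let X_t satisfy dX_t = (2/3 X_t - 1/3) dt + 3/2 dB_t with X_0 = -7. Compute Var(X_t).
Var(X_t) = 27*exp(4*t/3)/16 - 27/16

The variance V(t) = Var(X_t) satisfies V'(t) = 2 a V(t) + c^2 with V(0) = 0 (drift coefficient is linear in X, diffusion is constant). With a = 2/3, c = 3/2, the solution is
  V(t) = (c^2 / (2 a)) * (exp(2 a t) - 1)
       = ((3/2)^2 / (2*(2/3))) * (exp((4/3) t) - 1)
       = 27*exp(4*t/3)/16 - 27/16.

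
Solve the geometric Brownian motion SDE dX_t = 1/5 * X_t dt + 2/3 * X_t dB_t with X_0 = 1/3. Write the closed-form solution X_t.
X_t = 1/3 * exp((-1/45) * t + (2/3) * B_t)

For GBM dX = mu X dt + sigma X dB with X_0 = x_0, apply Itô to Y = log X: dY = (mu - sigma^2/2) dt + sigma dB, so Y_t = log(x_0) + (mu - sigma^2/2) t + sigma B_t and hence X_t = x_0 * exp((mu - sigma^2/2) t + sigma B_t).
With mu = 1/5, sigma = 2/3, x_0 = 1/3, this gives:
  X_t = 1/3 * exp((-1/45) * t + (2/3) * B_t).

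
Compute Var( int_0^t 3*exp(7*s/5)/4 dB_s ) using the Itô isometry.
Var = 45*exp(14*t/5)/224 - 45/224

The Itô integral of a deterministic integrand f(s) has mean 0 because each increment f(s) * (B_{s+ds} - B_s) has mean 0. By the Itô isometry:
  Var( int_0^t f(s) dB_s ) = E[ (int_0^t f(s) dB_s)^2 ] = int_0^t f(s)^2 ds.
Here f(s) = 3*exp(7*s/5)/4, so f(s)^2 = 9*exp(14*s/5)/16. Integrate:
  int_0^t (9*exp(14*s/5)/16) ds = 45*exp(14*t/5)/224 - 45/224.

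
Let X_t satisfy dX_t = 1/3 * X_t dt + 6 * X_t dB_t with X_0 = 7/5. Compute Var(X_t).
Var(X_t) = 49*(exp(36*t) - 1)*exp(2*t/3)/25

For GBM dX = mu X dt + sigma X dB with X_0 = x_0, apply Itô to Y = log X: dY = (mu - sigma^2/2) dt + sigma dB, so Y_t = log(x_0) + (mu - sigma^2/2) t + sigma B_t and hence X_t = x_0 * exp((mu - sigma^2/2) t + sigma B_t).
With mu = 1/3, sigma = 6, x_0 = 7/5, this gives:
  X_t = 7/5 * exp((-53/3) * t + (6) * B_t).
Since sigma*B_t ~ Normal(0, sigma^2 t), E[exp(sigma*B_t)] = exp(sigma^2 t / 2); so E[X_t] = x_0 * exp((mu - sigma^2/2) t) * exp(sigma^2 t / 2) = x_0 * exp(mu t) = 7*exp(t/3)/5.
Var(X_t) = E[X_t^2] - (E[X_t])^2 = x_0^2 * exp(2 mu t) * (exp(sigma^2 t) - 1) = 49*(exp(36*t) - 1)*exp(2*t/3)/25.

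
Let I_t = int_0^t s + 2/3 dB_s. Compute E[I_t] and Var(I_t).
E[I_t] = 0; Var(I_t) = t*(3*t^2 + 6*t + 4)/9

The Itô integral of a deterministic integrand f(s) has mean 0 because each increment f(s) * (B_{s+ds} - B_s) has mean 0. By the Itô isometry:
  Var( int_0^t f(s) dB_s ) = E[ (int_0^t f(s) dB_s)^2 ] = int_0^t f(s)^2 ds.
Here f(s) = s + 2/3, so f(s)^2 = (3*s + 2)^2/9. Integrate:
  int_0^t ((3*s + 2)^2/9) ds = t*(3*t^2 + 6*t + 4)/9.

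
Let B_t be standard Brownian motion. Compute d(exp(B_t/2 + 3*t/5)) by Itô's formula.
d(exp(B_t/2 + 3*t/5)) = (29*exp(B_t/2 + 3*t/5)/40) dt + (exp(B_t/2 + 3*t/5)/2) dB_t

Itô's formula for f(t, x): d f(t, B_t) = (f_t + (1/2) f_xx) dt + f_x dB_t. Compute partials of f(t, x) = exp(3*t/5 + x/2):
  f_t(t,x)  = 3*exp(3*t/5 + x/2)/5
  f_x(t,x)  = exp(3*t/5 + x/2)/2
  f_xx(t,x) = exp(3*t/5 + x/2)/4
Assemble drift = f_t + (1/2) f_xx = 29*exp(3*t/5 + x/2)/40 and diffusion = f_x = exp(3*t/5 + x/2)/2. Substituting x = B_t:
  d(exp(B_t/2 + 3*t/5)) = (29*exp(B_t/2 + 3*t/5)/40) dt + (exp(B_t/2 + 3*t/5)/2) dB_t.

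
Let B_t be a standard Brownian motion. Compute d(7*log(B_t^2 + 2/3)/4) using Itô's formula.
d(7*log(B_t^2 + 2/3)/4) = (21*(2 - 3*B_t^2)/(4*(3*B_t^2 + 2)^2)) dt + (21*B_t/(2*(3*B_t^2 + 2))) dB_t

Itô's formula for f(B_t) gives d f(B_t) = f'(B_t) dB_t + (1/2) f''(B_t) dt. Compute derivatives of f(x) = 7*log(x^2 + 2/3)/4:
  f'(x)  = 21*x/(2*(3*x^2 + 2))
  f''(x) = 21*(2 - 3*x^2)/(2*(3*x^2 + 2)^2)
Substitute x = B_t and multiply the f'' term by 1/2:
  drift     = (1/2) * (21*(2 - 3*x^2)/(2*(3*x^2 + 2)^2)) evaluated at B_t = 21*(2 - 3*B_t^2)/(4*(3*B_t^2 + 2)^2)
  diffusion = (21*x/(2*(3*x^2 + 2))) evaluated at B_t = 21*B_t/(2*(3*B_t^2 + 2))
Therefore d(7*log(B_t^2 + 2/3)/4) = (21*(2 - 3*B_t^2)/(4*(3*B_t^2 + 2)^2)) dt + (21*B_t/(2*(3*B_t^2 + 2))) dB_t.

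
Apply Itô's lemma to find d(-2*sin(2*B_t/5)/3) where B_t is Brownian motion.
d(-2*sin(2*B_t/5)/3) = (4*sin(2*B_t/5)/75) dt + (-4*cos(2*B_t/5)/15) dB_t

Itô's formula for f(B_t) gives d f(B_t) = f'(B_t) dB_t + (1/2) f''(B_t) dt. Compute derivatives of f(x) = -2*sin(2*x/5)/3:
  f'(x)  = -4*cos(2*x/5)/15
  f''(x) = 8*sin(2*x/5)/75
Substitute x = B_t and multiply the f'' term by 1/2:
  drift     = (1/2) * (8*sin(2*x/5)/75) evaluated at B_t = 4*sin(2*B_t/5)/75
  diffusion = (-4*cos(2*x/5)/15) evaluated at B_t = -4*cos(2*B_t/5)/15
Therefore d(-2*sin(2*B_t/5)/3) = (4*sin(2*B_t/5)/75) dt + (-4*cos(2*B_t/5)/15) dB_t.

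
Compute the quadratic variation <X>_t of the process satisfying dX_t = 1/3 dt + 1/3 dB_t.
<X>_t = t/9

For an Itô process dX_t = a(t) dt + b(t) dB_t, the quadratic variation is <X>_t = int_0^t b(s)^2 ds (the drift term does not contribute). Here b(s) = 1/3, so
  b(s)^2 = 1/9.
Integrating from 0 to t:
  <X>_t = int_0^t (1/9) ds = t/9.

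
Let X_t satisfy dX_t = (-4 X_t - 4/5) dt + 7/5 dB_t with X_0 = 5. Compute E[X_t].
E[X_t] = -1/5 + 26*exp(-4*t)/5

Taking expectations and using E[dB_t] = 0, the mean m(t) = E[X_t] satisfies the ODE m'(t) = a m(t) + b with m(0) = x_0. With a = -4, b = -4/5, x_0 = 5, the solution is
  m(t) = x_0 * exp(a t) + (b/a) * (exp(a t) - 1)
       = 5 * exp((-4) t) + ((-4/5)/(-4)) * (exp((-4) t) - 1)
       = -1/5 + 26*exp(-4*t)/5.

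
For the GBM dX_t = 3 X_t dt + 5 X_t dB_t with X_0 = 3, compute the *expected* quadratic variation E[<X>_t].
E[<X>_t] = 225*exp(31*t)/31 - 225/31

<X>_t = int_0^t (5 * X_s)^2 ds. Taking expectation inside the integral: E[<X>_t] = 5^2 * int_0^t E[X_s^2] ds. For GBM, E[X_s^2] = x_0^2 * exp((2 mu + sigma^2) s). Integrating:
  E[<X>_t] = 5^2 * 3^2 * (exp((2*3 + 5^2) t) - 1) / (2*3 + 5^2)
           = 5^2 * 3^2 * (exp(31 t) - 1) / 31 = 225*exp(31*t)/31 - 225/31.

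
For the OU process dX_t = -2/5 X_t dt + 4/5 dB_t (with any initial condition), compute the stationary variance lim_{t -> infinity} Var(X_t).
lim Var(X_t) = 4/5

The OU SDE dX = -theta X dt + sigma dB admits the integrating factor exp(theta t): d(exp(theta t) X_t) = sigma exp(theta t) dB_t. Integrating from 0 to t gives X_t = x_0 * exp(-theta t) + sigma * int_0^t exp(-theta (t-s)) dB_s for any initial x_0. The Itô integral has variance (by the Itô isometry) sigma^2 * int_0^t exp(-2 theta (t - s)) ds = sigma^2 * (1 - exp(-2 theta t)) / (2 theta), independent of x_0.
With theta = 2/5, sigma = 4/5:
  Var(X_t) = (4/5)^2 * (1 - exp(-2*2/5 t)) / (2 * 2/5) = 4/5 - 4*exp(-4*t/5)/5.
As t -> infinity, exp(-2*2/5 t) -> 0, so the stationary variance is sigma^2 / (2 theta) = 4/5.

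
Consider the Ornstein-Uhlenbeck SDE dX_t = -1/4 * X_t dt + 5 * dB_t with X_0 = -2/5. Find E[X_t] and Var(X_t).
E[X_t] = -2*exp(-t/4)/5; Var(X_t) = 50 - 50*exp(-t/2)

The OU SDE dX = -theta X dt + sigma dB admits the integrating factor exp(theta t): d(exp(theta t) X_t) = sigma exp(theta t) dB_t. Integrating from 0 to t:
  X_t = x_0 * exp(-theta t) + sigma * int_0^t exp(-theta (t-s)) dB_s.
The Itô integral has mean 0 and (by the Itô isometry) variance sigma^2 * int_0^t exp(-2 theta (t - s)) ds = sigma^2 * (1 - exp(-2 theta t)) / (2 theta).
With theta = 1/4, sigma = 5, x_0 = -2/5:
  E[X_t] = -2/5 * exp(-1/4 t) = -2*exp(-t/4)/5
  Var(X_t) = (5)^2 * (1 - exp(-2*1/4 t)) / (2 * 1/4) = 50 - 50*exp(-t/2).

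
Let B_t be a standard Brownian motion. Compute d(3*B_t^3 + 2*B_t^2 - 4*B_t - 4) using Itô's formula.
d(3*B_t^3 + 2*B_t^2 - 4*B_t - 4) = (9*B_t + 2) dt + (9*B_t^2 + 4*B_t - 4) dB_t

Itô's formula for f(B_t) gives d f(B_t) = f'(B_t) dB_t + (1/2) f''(B_t) dt. Compute derivatives of f(x) = 3*x^3 + 2*x^2 - 4*x - 4:
  f'(x)  = 9*x^2 + 4*x - 4
  f''(x) = 18*x + 4
Substitute x = B_t and multiply the f'' term by 1/2:
  drift     = (1/2) * (18*x + 4) evaluated at B_t = 9*B_t + 2
  diffusion = (9*x^2 + 4*x - 4) evaluated at B_t = 9*B_t^2 + 4*B_t - 4
Therefore d(3*B_t^3 + 2*B_t^2 - 4*B_t - 4) = (9*B_t + 2) dt + (9*B_t^2 + 4*B_t - 4) dB_t.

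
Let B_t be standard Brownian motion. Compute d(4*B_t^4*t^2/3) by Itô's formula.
d(4*B_t^4*t^2/3) = (8*B_t^2*t*(B_t^2 + 3*t)/3) dt + (16*B_t^3*t^2/3) dB_t

Itô's formula for f(t, x): d f(t, B_t) = (f_t + (1/2) f_xx) dt + f_x dB_t. Compute partials of f(t, x) = 4*t^2*x^4/3:
  f_t(t,x)  = 8*t*x^4/3
  f_x(t,x)  = 16*t^2*x^3/3
  f_xx(t,x) = 16*t^2*x^2
Assemble drift = f_t + (1/2) f_xx = 8*t*x^2*(3*t + x^2)/3 and diffusion = f_x = 16*t^2*x^3/3. Substituting x = B_t:
  d(4*B_t^4*t^2/3) = (8*B_t^2*t*(B_t^2 + 3*t)/3) dt + (16*B_t^3*t^2/3) dB_t.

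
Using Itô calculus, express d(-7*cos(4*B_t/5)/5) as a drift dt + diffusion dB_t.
d(-7*cos(4*B_t/5)/5) = (56*cos(4*B_t/5)/125) dt + (28*sin(4*B_t/5)/25) dB_t

Itô's formula for f(B_t) gives d f(B_t) = f'(B_t) dB_t + (1/2) f''(B_t) dt. Compute derivatives of f(x) = -7*cos(4*x/5)/5:
  f'(x)  = 28*sin(4*x/5)/25
  f''(x) = 112*cos(4*x/5)/125
Substitute x = B_t and multiply the f'' term by 1/2:
  drift     = (1/2) * (112*cos(4*x/5)/125) evaluated at B_t = 56*cos(4*B_t/5)/125
  diffusion = (28*sin(4*x/5)/25) evaluated at B_t = 28*sin(4*B_t/5)/25
Therefore d(-7*cos(4*B_t/5)/5) = (56*cos(4*B_t/5)/125) dt + (28*sin(4*B_t/5)/25) dB_t.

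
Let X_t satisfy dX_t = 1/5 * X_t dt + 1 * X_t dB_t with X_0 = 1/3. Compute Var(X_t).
Var(X_t) = (exp(t) - 1)*exp(2*t/5)/9

For GBM dX = mu X dt + sigma X dB with X_0 = x_0, apply Itô to Y = log X: dY = (mu - sigma^2/2) dt + sigma dB, so Y_t = log(x_0) + (mu - sigma^2/2) t + sigma B_t and hence X_t = x_0 * exp((mu - sigma^2/2) t + sigma B_t).
With mu = 1/5, sigma = 1, x_0 = 1/3, this gives:
  X_t = 1/3 * exp((-3/10) * t + (1) * B_t).
Since sigma*B_t ~ Normal(0, sigma^2 t), E[exp(sigma*B_t)] = exp(sigma^2 t / 2); so E[X_t] = x_0 * exp((mu - sigma^2/2) t) * exp(sigma^2 t / 2) = x_0 * exp(mu t) = exp(t/5)/3.
Var(X_t) = E[X_t^2] - (E[X_t])^2 = x_0^2 * exp(2 mu t) * (exp(sigma^2 t) - 1) = (exp(t) - 1)*exp(2*t/5)/9.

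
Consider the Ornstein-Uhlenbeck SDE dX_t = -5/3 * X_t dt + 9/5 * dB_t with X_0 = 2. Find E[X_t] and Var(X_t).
E[X_t] = 2*exp(-5*t/3); Var(X_t) = 243/250 - 243*exp(-10*t/3)/250

The OU SDE dX = -theta X dt + sigma dB admits the integrating factor exp(theta t): d(exp(theta t) X_t) = sigma exp(theta t) dB_t. Integrating from 0 to t:
  X_t = x_0 * exp(-theta t) + sigma * int_0^t exp(-theta (t-s)) dB_s.
The Itô integral has mean 0 and (by the Itô isometry) variance sigma^2 * int_0^t exp(-2 theta (t - s)) ds = sigma^2 * (1 - exp(-2 theta t)) / (2 theta).
With theta = 5/3, sigma = 9/5, x_0 = 2:
  E[X_t] = 2 * exp(-5/3 t) = 2*exp(-5*t/3)
  Var(X_t) = (9/5)^2 * (1 - exp(-2*5/3 t)) / (2 * 5/3) = 243/250 - 243*exp(-10*t/3)/250.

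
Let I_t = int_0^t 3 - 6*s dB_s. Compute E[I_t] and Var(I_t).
E[I_t] = 0; Var(I_t) = 3*t*(4*t^2 - 6*t + 3)

The Itô integral of a deterministic integrand f(s) has mean 0 because each increment f(s) * (B_{s+ds} - B_s) has mean 0. By the Itô isometry:
  Var( int_0^t f(s) dB_s ) = E[ (int_0^t f(s) dB_s)^2 ] = int_0^t f(s)^2 ds.
Here f(s) = 3 - 6*s, so f(s)^2 = 9*(2*s - 1)^2. Integrate:
  int_0^t (9*(2*s - 1)^2) ds = 3*t*(4*t^2 - 6*t + 3).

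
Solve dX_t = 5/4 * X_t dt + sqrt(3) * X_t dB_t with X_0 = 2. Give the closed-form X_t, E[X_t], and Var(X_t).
X_t = 2 * exp((-1/4) t + (sqrt(3)) B_t); E[X_t] = 2*exp(5*t/4); Var(X_t) = 4*(exp(3*t) - 1)*exp(5*t/2)

For GBM dX = mu X dt + sigma X dB with X_0 = x_0, apply Itô to Y = log X: dY = (mu - sigma^2/2) dt + sigma dB, so Y_t = log(x_0) + (mu - sigma^2/2) t + sigma B_t and hence X_t = x_0 * exp((mu - sigma^2/2) t + sigma B_t).
With mu = 5/4, sigma = sqrt(3), x_0 = 2, this gives:
  X_t = 2 * exp((-1/4) * t + (sqrt(3)) * B_t).
Since sigma*B_t ~ Normal(0, sigma^2 t), E[exp(sigma*B_t)] = exp(sigma^2 t / 2); so E[X_t] = x_0 * exp((mu - sigma^2/2) t) * exp(sigma^2 t / 2) = x_0 * exp(mu t) = 2*exp(5*t/4).
Var(X_t) = E[X_t^2] - (E[X_t])^2 = x_0^2 * exp(2 mu t) * (exp(sigma^2 t) - 1) = 4*(exp(3*t) - 1)*exp(5*t/2).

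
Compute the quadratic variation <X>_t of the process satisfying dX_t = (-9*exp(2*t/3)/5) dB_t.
<X>_t = 243*exp(4*t/3)/100 - 243/100

For an Itô process dX_t = a(t) dt + b(t) dB_t, the quadratic variation is <X>_t = int_0^t b(s)^2 ds (the drift term does not contribute). Here b(s) = -9*exp(2*s/3)/5, so
  b(s)^2 = 81*exp(4*s/3)/25.
Integrating from 0 to t:
  <X>_t = int_0^t (81*exp(4*s/3)/25) ds = 243*exp(4*t/3)/100 - 243/100.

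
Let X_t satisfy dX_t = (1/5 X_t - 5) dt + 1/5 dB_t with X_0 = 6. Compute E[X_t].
E[X_t] = 25 - 19*exp(t/5)

Taking expectations and using E[dB_t] = 0, the mean m(t) = E[X_t] satisfies the ODE m'(t) = a m(t) + b with m(0) = x_0. With a = 1/5, b = -5, x_0 = 6, the solution is
  m(t) = x_0 * exp(a t) + (b/a) * (exp(a t) - 1)
       = 6 * exp((1/5) t) + ((-5)/(1/5)) * (exp((1/5) t) - 1)
       = 25 - 19*exp(t/5).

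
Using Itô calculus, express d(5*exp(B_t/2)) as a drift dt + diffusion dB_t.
d(5*exp(B_t/2)) = (5*exp(B_t/2)/8) dt + (5*exp(B_t/2)/2) dB_t

Itô's formula for f(B_t) gives d f(B_t) = f'(B_t) dB_t + (1/2) f''(B_t) dt. Compute derivatives of f(x) = 5*exp(x/2):
  f'(x)  = 5*exp(x/2)/2
  f''(x) = 5*exp(x/2)/4
Substitute x = B_t and multiply the f'' term by 1/2:
  drift     = (1/2) * (5*exp(x/2)/4) evaluated at B_t = 5*exp(B_t/2)/8
  diffusion = (5*exp(x/2)/2) evaluated at B_t = 5*exp(B_t/2)/2
Therefore d(5*exp(B_t/2)) = (5*exp(B_t/2)/8) dt + (5*exp(B_t/2)/2) dB_t.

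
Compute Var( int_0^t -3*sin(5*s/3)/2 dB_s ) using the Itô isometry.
Var = 9*t/8 - 27*sin(10*t/3)/80

The Itô integral of a deterministic integrand f(s) has mean 0 because each increment f(s) * (B_{s+ds} - B_s) has mean 0. By the Itô isometry:
  Var( int_0^t f(s) dB_s ) = E[ (int_0^t f(s) dB_s)^2 ] = int_0^t f(s)^2 ds.
Here f(s) = -3*sin(5*s/3)/2, so f(s)^2 = 9*sin(5*s/3)^2/4. Integrate:
  int_0^t (9*sin(5*s/3)^2/4) ds = 9*t/8 - 27*sin(10*t/3)/80.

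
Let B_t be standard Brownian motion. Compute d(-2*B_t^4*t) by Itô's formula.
d(-2*B_t^4*t) = (2*B_t^2*(-B_t^2 - 6*t)) dt + (-8*B_t^3*t) dB_t

Itô's formula for f(t, x): d f(t, B_t) = (f_t + (1/2) f_xx) dt + f_x dB_t. Compute partials of f(t, x) = -2*t*x^4:
  f_t(t,x)  = -2*x^4
  f_x(t,x)  = -8*t*x^3
  f_xx(t,x) = -24*t*x^2
Assemble drift = f_t + (1/2) f_xx = 2*x^2*(-6*t - x^2) and diffusion = f_x = -8*t*x^3. Substituting x = B_t:
  d(-2*B_t^4*t) = (2*B_t^2*(-B_t^2 - 6*t)) dt + (-8*B_t^3*t) dB_t.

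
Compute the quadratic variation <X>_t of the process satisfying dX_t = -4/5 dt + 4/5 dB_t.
<X>_t = 16*t/25

For an Itô process dX_t = a(t) dt + b(t) dB_t, the quadratic variation is <X>_t = int_0^t b(s)^2 ds (the drift term does not contribute). Here b(s) = 4/5, so
  b(s)^2 = 16/25.
Integrating from 0 to t:
  <X>_t = int_0^t (16/25) ds = 16*t/25.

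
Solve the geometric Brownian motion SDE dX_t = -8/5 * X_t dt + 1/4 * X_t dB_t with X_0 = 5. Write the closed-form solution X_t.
X_t = 5 * exp((-261/160) * t + (1/4) * B_t)

For GBM dX = mu X dt + sigma X dB with X_0 = x_0, apply Itô to Y = log X: dY = (mu - sigma^2/2) dt + sigma dB, so Y_t = log(x_0) + (mu - sigma^2/2) t + sigma B_t and hence X_t = x_0 * exp((mu - sigma^2/2) t + sigma B_t).
With mu = -8/5, sigma = 1/4, x_0 = 5, this gives:
  X_t = 5 * exp((-261/160) * t + (1/4) * B_t).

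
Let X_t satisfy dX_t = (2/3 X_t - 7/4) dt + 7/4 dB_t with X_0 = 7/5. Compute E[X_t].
E[X_t] = 21/8 - 49*exp(2*t/3)/40

Taking expectations and using E[dB_t] = 0, the mean m(t) = E[X_t] satisfies the ODE m'(t) = a m(t) + b with m(0) = x_0. With a = 2/3, b = -7/4, x_0 = 7/5, the solution is
  m(t) = x_0 * exp(a t) + (b/a) * (exp(a t) - 1)
       = (7/5) * exp((2/3) t) + ((-7/4)/(2/3)) * (exp((2/3) t) - 1)
       = 21/8 - 49*exp(2*t/3)/40.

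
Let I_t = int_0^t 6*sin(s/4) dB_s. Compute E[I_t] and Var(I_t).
E[I_t] = 0; Var(I_t) = 18*t - 36*sin(t/2)

The Itô integral of a deterministic integrand f(s) has mean 0 because each increment f(s) * (B_{s+ds} - B_s) has mean 0. By the Itô isometry:
  Var( int_0^t f(s) dB_s ) = E[ (int_0^t f(s) dB_s)^2 ] = int_0^t f(s)^2 ds.
Here f(s) = 6*sin(s/4), so f(s)^2 = 36*sin(s/4)^2. Integrate:
  int_0^t (36*sin(s/4)^2) ds = 18*t - 36*sin(t/2).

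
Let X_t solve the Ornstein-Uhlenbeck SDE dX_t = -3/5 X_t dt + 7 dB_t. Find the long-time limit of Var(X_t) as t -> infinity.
lim Var(X_t) = 245/6

The OU SDE dX = -theta X dt + sigma dB admits the integrating factor exp(theta t): d(exp(theta t) X_t) = sigma exp(theta t) dB_t. Integrating from 0 to t gives X_t = x_0 * exp(-theta t) + sigma * int_0^t exp(-theta (t-s)) dB_s for any initial x_0. The Itô integral has variance (by the Itô isometry) sigma^2 * int_0^t exp(-2 theta (t - s)) ds = sigma^2 * (1 - exp(-2 theta t)) / (2 theta), independent of x_0.
With theta = 3/5, sigma = 7:
  Var(X_t) = (7)^2 * (1 - exp(-2*3/5 t)) / (2 * 3/5) = 245/6 - 245*exp(-6*t/5)/6.
As t -> infinity, exp(-2*3/5 t) -> 0, so the stationary variance is sigma^2 / (2 theta) = 245/6.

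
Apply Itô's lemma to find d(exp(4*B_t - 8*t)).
d(exp(4*B_t - 8*t)) = (0) dt + (4*exp(4*B_t - 8*t)) dB_t

Itô's formula for f(t, x): d f(t, B_t) = (f_t + (1/2) f_xx) dt + f_x dB_t. Compute partials of f(t, x) = exp(-8*t + 4*x):
  f_t(t,x)  = -8*exp(-8*t + 4*x)
  f_x(t,x)  = 4*exp(-8*t + 4*x)
  f_xx(t,x) = 16*exp(-8*t + 4*x)
Assemble drift = f_t + (1/2) f_xx = 0 and diffusion = f_x = 4*exp(-8*t + 4*x). Substituting x = B_t:
  d(exp(4*B_t - 8*t)) = (0) dt + (4*exp(4*B_t - 8*t)) dB_t.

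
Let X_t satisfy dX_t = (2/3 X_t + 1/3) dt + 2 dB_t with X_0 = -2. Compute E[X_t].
E[X_t] = -3*exp(2*t/3)/2 - 1/2

Taking expectations and using E[dB_t] = 0, the mean m(t) = E[X_t] satisfies the ODE m'(t) = a m(t) + b with m(0) = x_0. With a = 2/3, b = 1/3, x_0 = -2, the solution is
  m(t) = x_0 * exp(a t) + (b/a) * (exp(a t) - 1)
       = (-2) * exp((2/3) t) + ((1/3)/(2/3)) * (exp((2/3) t) - 1)
       = -3*exp(2*t/3)/2 - 1/2.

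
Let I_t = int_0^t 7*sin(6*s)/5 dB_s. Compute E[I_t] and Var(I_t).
E[I_t] = 0; Var(I_t) = 49*t/50 - 49*sin(12*t)/600

The Itô integral of a deterministic integrand f(s) has mean 0 because each increment f(s) * (B_{s+ds} - B_s) has mean 0. By the Itô isometry:
  Var( int_0^t f(s) dB_s ) = E[ (int_0^t f(s) dB_s)^2 ] = int_0^t f(s)^2 ds.
Here f(s) = 7*sin(6*s)/5, so f(s)^2 = 49*sin(6*s)^2/25. Integrate:
  int_0^t (49*sin(6*s)^2/25) ds = 49*t/50 - 49*sin(12*t)/600.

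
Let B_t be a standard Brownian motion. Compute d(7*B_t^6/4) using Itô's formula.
d(7*B_t^6/4) = (105*B_t^4/4) dt + (21*B_t^5/2) dB_t

Itô's formula for f(B_t) gives d f(B_t) = f'(B_t) dB_t + (1/2) f''(B_t) dt. Compute derivatives of f(x) = 7*x^6/4:
  f'(x)  = 21*x^5/2
  f''(x) = 105*x^4/2
Substitute x = B_t and multiply the f'' term by 1/2:
  drift     = (1/2) * (105*x^4/2) evaluated at B_t = 105*B_t^4/4
  diffusion = (21*x^5/2) evaluated at B_t = 21*B_t^5/2
Therefore d(7*B_t^6/4) = (105*B_t^4/4) dt + (21*B_t^5/2) dB_t.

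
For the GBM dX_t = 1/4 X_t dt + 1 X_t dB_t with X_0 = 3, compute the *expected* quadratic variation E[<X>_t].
E[<X>_t] = 6*exp(3*t/2) - 6

<X>_t = int_0^t (1 * X_s)^2 ds. Taking expectation inside the integral: E[<X>_t] = 1^2 * int_0^t E[X_s^2] ds. For GBM, E[X_s^2] = x_0^2 * exp((2 mu + sigma^2) s). Integrating:
  E[<X>_t] = 1^2 * 3^2 * (exp((2*(1/4) + 1^2) t) - 1) / (2*(1/4) + 1^2)
           = 1^2 * 3^2 * (exp((3/2) t) - 1) / (3/2) = 6*exp(3*t/2) - 6.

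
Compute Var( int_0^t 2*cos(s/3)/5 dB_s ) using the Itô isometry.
Var = 2*t/25 + 3*sin(2*t/3)/25

The Itô integral of a deterministic integrand f(s) has mean 0 because each increment f(s) * (B_{s+ds} - B_s) has mean 0. By the Itô isometry:
  Var( int_0^t f(s) dB_s ) = E[ (int_0^t f(s) dB_s)^2 ] = int_0^t f(s)^2 ds.
Here f(s) = 2*cos(s/3)/5, so f(s)^2 = 4*cos(s/3)^2/25. Integrate:
  int_0^t (4*cos(s/3)^2/25) ds = 2*t/25 + 3*sin(2*t/3)/25.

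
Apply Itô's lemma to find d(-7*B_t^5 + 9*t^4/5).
d(-7*B_t^5 + 9*t^4/5) = (-70*B_t^3 + 36*t^3/5) dt + (-35*B_t^4) dB_t

Itô's formula for f(t, x): d f(t, B_t) = (f_t + (1/2) f_xx) dt + f_x dB_t. Compute partials of f(t, x) = 9*t^4/5 - 7*x^5:
  f_t(t,x)  = 36*t^3/5
  f_x(t,x)  = -35*x^4
  f_xx(t,x) = -140*x^3
Assemble drift = f_t + (1/2) f_xx = 36*t^3/5 - 70*x^3 and diffusion = f_x = -35*x^4. Substituting x = B_t:
  d(-7*B_t^5 + 9*t^4/5) = (-70*B_t^3 + 36*t^3/5) dt + (-35*B_t^4) dB_t.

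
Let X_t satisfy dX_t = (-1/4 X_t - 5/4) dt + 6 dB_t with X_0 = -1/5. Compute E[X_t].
E[X_t] = -5 + 24*exp(-t/4)/5

Taking expectations and using E[dB_t] = 0, the mean m(t) = E[X_t] satisfies the ODE m'(t) = a m(t) + b with m(0) = x_0. With a = -1/4, b = -5/4, x_0 = -1/5, the solution is
  m(t) = x_0 * exp(a t) + (b/a) * (exp(a t) - 1)
       = (-1/5) * exp((-1/4) t) + ((-5/4)/(-1/4)) * (exp((-1/4) t) - 1)
       = -5 + 24*exp(-t/4)/5.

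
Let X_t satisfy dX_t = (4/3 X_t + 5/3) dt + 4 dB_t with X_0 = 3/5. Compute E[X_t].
E[X_t] = 37*exp(4*t/3)/20 - 5/4

Taking expectations and using E[dB_t] = 0, the mean m(t) = E[X_t] satisfies the ODE m'(t) = a m(t) + b with m(0) = x_0. With a = 4/3, b = 5/3, x_0 = 3/5, the solution is
  m(t) = x_0 * exp(a t) + (b/a) * (exp(a t) - 1)
       = (3/5) * exp((4/3) t) + ((5/3)/(4/3)) * (exp((4/3) t) - 1)
       = 37*exp(4*t/3)/20 - 5/4.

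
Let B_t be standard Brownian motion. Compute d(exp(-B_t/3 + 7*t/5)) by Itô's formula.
d(exp(-B_t/3 + 7*t/5)) = (131*exp(-B_t/3 + 7*t/5)/90) dt + (-exp(-B_t/3 + 7*t/5)/3) dB_t

Itô's formula for f(t, x): d f(t, B_t) = (f_t + (1/2) f_xx) dt + f_x dB_t. Compute partials of f(t, x) = exp(7*t/5 - x/3):
  f_t(t,x)  = 7*exp(7*t/5 - x/3)/5
  f_x(t,x)  = -exp(7*t/5 - x/3)/3
  f_xx(t,x) = exp(7*t/5 - x/3)/9
Assemble drift = f_t + (1/2) f_xx = 131*exp(7*t/5 - x/3)/90 and diffusion = f_x = -exp(7*t/5 - x/3)/3. Substituting x = B_t:
  d(exp(-B_t/3 + 7*t/5)) = (131*exp(-B_t/3 + 7*t/5)/90) dt + (-exp(-B_t/3 + 7*t/5)/3) dB_t.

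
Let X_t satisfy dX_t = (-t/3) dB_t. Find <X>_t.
<X>_t = t^3/27

For an Itô process dX_t = a(t) dt + b(t) dB_t, the quadratic variation is <X>_t = int_0^t b(s)^2 ds (the drift term does not contribute). Here b(s) = -s/3, so
  b(s)^2 = s^2/9.
Integrating from 0 to t:
  <X>_t = int_0^t (s^2/9) ds = t^3/27.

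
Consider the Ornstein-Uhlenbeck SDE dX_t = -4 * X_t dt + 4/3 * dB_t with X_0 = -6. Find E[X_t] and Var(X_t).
E[X_t] = -6*exp(-4*t); Var(X_t) = 2/9 - 2*exp(-8*t)/9

The OU SDE dX = -theta X dt + sigma dB admits the integrating factor exp(theta t): d(exp(theta t) X_t) = sigma exp(theta t) dB_t. Integrating from 0 to t:
  X_t = x_0 * exp(-theta t) + sigma * int_0^t exp(-theta (t-s)) dB_s.
The Itô integral has mean 0 and (by the Itô isometry) variance sigma^2 * int_0^t exp(-2 theta (t - s)) ds = sigma^2 * (1 - exp(-2 theta t)) / (2 theta).
With theta = 4, sigma = 4/3, x_0 = -6:
  E[X_t] = -6 * exp(-4 t) = -6*exp(-4*t)
  Var(X_t) = (4/3)^2 * (1 - exp(-2*4 t)) / (2 * 4) = 2/9 - 2*exp(-8*t)/9.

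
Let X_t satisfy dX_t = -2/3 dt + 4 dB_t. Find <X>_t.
<X>_t = 16*t

For an Itô process dX_t = a(t) dt + b(t) dB_t, the quadratic variation is <X>_t = int_0^t b(s)^2 ds (the drift term does not contribute). Here b(s) = 4, so
  b(s)^2 = 16.
Integrating from 0 to t:
  <X>_t = int_0^t (16) ds = 16*t.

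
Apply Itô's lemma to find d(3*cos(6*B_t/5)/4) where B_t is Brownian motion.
d(3*cos(6*B_t/5)/4) = (-27*cos(6*B_t/5)/50) dt + (-9*sin(6*B_t/5)/10) dB_t

Itô's formula for f(B_t) gives d f(B_t) = f'(B_t) dB_t + (1/2) f''(B_t) dt. Compute derivatives of f(x) = 3*cos(6*x/5)/4:
  f'(x)  = -9*sin(6*x/5)/10
  f''(x) = -27*cos(6*x/5)/25
Substitute x = B_t and multiply the f'' term by 1/2:
  drift     = (1/2) * (-27*cos(6*x/5)/25) evaluated at B_t = -27*cos(6*B_t/5)/50
  diffusion = (-9*sin(6*x/5)/10) evaluated at B_t = -9*sin(6*B_t/5)/10
Therefore d(3*cos(6*B_t/5)/4) = (-27*cos(6*B_t/5)/50) dt + (-9*sin(6*B_t/5)/10) dB_t.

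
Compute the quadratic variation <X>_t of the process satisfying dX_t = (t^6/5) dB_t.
<X>_t = t^13/325

For an Itô process dX_t = a(t) dt + b(t) dB_t, the quadratic variation is <X>_t = int_0^t b(s)^2 ds (the drift term does not contribute). Here b(s) = s^6/5, so
  b(s)^2 = s^12/25.
Integrating from 0 to t:
  <X>_t = int_0^t (s^12/25) ds = t^13/325.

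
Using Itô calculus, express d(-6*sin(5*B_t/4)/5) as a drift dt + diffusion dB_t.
d(-6*sin(5*B_t/4)/5) = (15*sin(5*B_t/4)/16) dt + (-3*cos(5*B_t/4)/2) dB_t

Itô's formula for f(B_t) gives d f(B_t) = f'(B_t) dB_t + (1/2) f''(B_t) dt. Compute derivatives of f(x) = -6*sin(5*x/4)/5:
  f'(x)  = -3*cos(5*x/4)/2
  f''(x) = 15*sin(5*x/4)/8
Substitute x = B_t and multiply the f'' term by 1/2:
  drift     = (1/2) * (15*sin(5*x/4)/8) evaluated at B_t = 15*sin(5*B_t/4)/16
  diffusion = (-3*cos(5*x/4)/2) evaluated at B_t = -3*cos(5*B_t/4)/2
Therefore d(-6*sin(5*B_t/4)/5) = (15*sin(5*B_t/4)/16) dt + (-3*cos(5*B_t/4)/2) dB_t.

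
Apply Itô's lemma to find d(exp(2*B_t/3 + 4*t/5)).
d(exp(2*B_t/3 + 4*t/5)) = (46*exp(2*B_t/3 + 4*t/5)/45) dt + (2*exp(2*B_t/3 + 4*t/5)/3) dB_t

Itô's formula for f(t, x): d f(t, B_t) = (f_t + (1/2) f_xx) dt + f_x dB_t. Compute partials of f(t, x) = exp(4*t/5 + 2*x/3):
  f_t(t,x)  = 4*exp(4*t/5 + 2*x/3)/5
  f_x(t,x)  = 2*exp(4*t/5 + 2*x/3)/3
  f_xx(t,x) = 4*exp(4*t/5 + 2*x/3)/9
Assemble drift = f_t + (1/2) f_xx = 46*exp(4*t/5 + 2*x/3)/45 and diffusion = f_x = 2*exp(4*t/5 + 2*x/3)/3. Substituting x = B_t:
  d(exp(2*B_t/3 + 4*t/5)) = (46*exp(2*B_t/3 + 4*t/5)/45) dt + (2*exp(2*B_t/3 + 4*t/5)/3) dB_t.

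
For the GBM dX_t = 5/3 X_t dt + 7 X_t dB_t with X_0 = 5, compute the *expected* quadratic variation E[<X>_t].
E[<X>_t] = 3675*exp(157*t/3)/157 - 3675/157

<X>_t = int_0^t (7 * X_s)^2 ds. Taking expectation inside the integral: E[<X>_t] = 7^2 * int_0^t E[X_s^2] ds. For GBM, E[X_s^2] = x_0^2 * exp((2 mu + sigma^2) s). Integrating:
  E[<X>_t] = 7^2 * 5^2 * (exp((2*(5/3) + 7^2) t) - 1) / (2*(5/3) + 7^2)
           = 7^2 * 5^2 * (exp((157/3) t) - 1) / (157/3) = 3675*exp(157*t/3)/157 - 3675/157.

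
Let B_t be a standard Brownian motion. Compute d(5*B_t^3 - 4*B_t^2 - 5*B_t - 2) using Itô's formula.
d(5*B_t^3 - 4*B_t^2 - 5*B_t - 2) = (15*B_t - 4) dt + (15*B_t^2 - 8*B_t - 5) dB_t

Itô's formula for f(B_t) gives d f(B_t) = f'(B_t) dB_t + (1/2) f''(B_t) dt. Compute derivatives of f(x) = 5*x^3 - 4*x^2 - 5*x - 2:
  f'(x)  = 15*x^2 - 8*x - 5
  f''(x) = 30*x - 8
Substitute x = B_t and multiply the f'' term by 1/2:
  drift     = (1/2) * (30*x - 8) evaluated at B_t = 15*B_t - 4
  diffusion = (15*x^2 - 8*x - 5) evaluated at B_t = 15*B_t^2 - 8*B_t - 5
Therefore d(5*B_t^3 - 4*B_t^2 - 5*B_t - 2) = (15*B_t - 4) dt + (15*B_t^2 - 8*B_t - 5) dB_t.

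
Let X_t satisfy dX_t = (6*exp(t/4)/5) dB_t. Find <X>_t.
<X>_t = 72*exp(t/2)/25 - 72/25

For an Itô process dX_t = a(t) dt + b(t) dB_t, the quadratic variation is <X>_t = int_0^t b(s)^2 ds (the drift term does not contribute). Here b(s) = 6*exp(s/4)/5, so
  b(s)^2 = 36*exp(s/2)/25.
Integrating from 0 to t:
  <X>_t = int_0^t (36*exp(s/2)/25) ds = 72*exp(t/2)/25 - 72/25.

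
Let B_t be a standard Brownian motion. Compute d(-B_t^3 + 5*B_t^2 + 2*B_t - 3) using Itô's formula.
d(-B_t^3 + 5*B_t^2 + 2*B_t - 3) = (5 - 3*B_t) dt + (-3*B_t^2 + 10*B_t + 2) dB_t

Itô's formula for f(B_t) gives d f(B_t) = f'(B_t) dB_t + (1/2) f''(B_t) dt. Compute derivatives of f(x) = -x^3 + 5*x^2 + 2*x - 3:
  f'(x)  = -3*x^2 + 10*x + 2
  f''(x) = 10 - 6*x
Substitute x = B_t and multiply the f'' term by 1/2:
  drift     = (1/2) * (10 - 6*x) evaluated at B_t = 5 - 3*B_t
  diffusion = (-3*x^2 + 10*x + 2) evaluated at B_t = -3*B_t^2 + 10*B_t + 2
Therefore d(-B_t^3 + 5*B_t^2 + 2*B_t - 3) = (5 - 3*B_t) dt + (-3*B_t^2 + 10*B_t + 2) dB_t.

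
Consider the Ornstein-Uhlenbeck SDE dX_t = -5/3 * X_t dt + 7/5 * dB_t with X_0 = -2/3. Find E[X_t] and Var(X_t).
E[X_t] = -2*exp(-5*t/3)/3; Var(X_t) = 147/250 - 147*exp(-10*t/3)/250

The OU SDE dX = -theta X dt + sigma dB admits the integrating factor exp(theta t): d(exp(theta t) X_t) = sigma exp(theta t) dB_t. Integrating from 0 to t:
  X_t = x_0 * exp(-theta t) + sigma * int_0^t exp(-theta (t-s)) dB_s.
The Itô integral has mean 0 and (by the Itô isometry) variance sigma^2 * int_0^t exp(-2 theta (t - s)) ds = sigma^2 * (1 - exp(-2 theta t)) / (2 theta).
With theta = 5/3, sigma = 7/5, x_0 = -2/3:
  E[X_t] = -2/3 * exp(-5/3 t) = -2*exp(-5*t/3)/3
  Var(X_t) = (7/5)^2 * (1 - exp(-2*5/3 t)) / (2 * 5/3) = 147/250 - 147*exp(-10*t/3)/250.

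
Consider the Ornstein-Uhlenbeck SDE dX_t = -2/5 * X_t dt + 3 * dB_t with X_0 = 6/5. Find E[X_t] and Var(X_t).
E[X_t] = 6*exp(-2*t/5)/5; Var(X_t) = 45/4 - 45*exp(-4*t/5)/4

The OU SDE dX = -theta X dt + sigma dB admits the integrating factor exp(theta t): d(exp(theta t) X_t) = sigma exp(theta t) dB_t. Integrating from 0 to t:
  X_t = x_0 * exp(-theta t) + sigma * int_0^t exp(-theta (t-s)) dB_s.
The Itô integral has mean 0 and (by the Itô isometry) variance sigma^2 * int_0^t exp(-2 theta (t - s)) ds = sigma^2 * (1 - exp(-2 theta t)) / (2 theta).
With theta = 2/5, sigma = 3, x_0 = 6/5:
  E[X_t] = 6/5 * exp(-2/5 t) = 6*exp(-2*t/5)/5
  Var(X_t) = (3)^2 * (1 - exp(-2*2/5 t)) / (2 * 2/5) = 45/4 - 45*exp(-4*t/5)/4.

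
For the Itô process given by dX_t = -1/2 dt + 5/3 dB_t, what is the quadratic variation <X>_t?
<X>_t = 25*t/9

For an Itô process dX_t = a(t) dt + b(t) dB_t, the quadratic variation is <X>_t = int_0^t b(s)^2 ds (the drift term does not contribute). Here b(s) = 5/3, so
  b(s)^2 = 25/9.
Integrating from 0 to t:
  <X>_t = int_0^t (25/9) ds = 25*t/9.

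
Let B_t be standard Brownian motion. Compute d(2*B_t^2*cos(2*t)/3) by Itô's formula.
d(2*B_t^2*cos(2*t)/3) = (-4*B_t^2*sin(2*t)/3 + 2*cos(2*t)/3) dt + (4*B_t*cos(2*t)/3) dB_t

Itô's formula for f(t, x): d f(t, B_t) = (f_t + (1/2) f_xx) dt + f_x dB_t. Compute partials of f(t, x) = 2*x^2*cos(2*t)/3:
  f_t(t,x)  = -4*x^2*sin(2*t)/3
  f_x(t,x)  = 4*x*cos(2*t)/3
  f_xx(t,x) = 4*cos(2*t)/3
Assemble drift = f_t + (1/2) f_xx = -4*x^2*sin(2*t)/3 + 2*cos(2*t)/3 and diffusion = f_x = 4*x*cos(2*t)/3. Substituting x = B_t:
  d(2*B_t^2*cos(2*t)/3) = (-4*B_t^2*sin(2*t)/3 + 2*cos(2*t)/3) dt + (4*B_t*cos(2*t)/3) dB_t.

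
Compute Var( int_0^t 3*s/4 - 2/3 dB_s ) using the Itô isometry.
Var = t*(27*t^2 - 72*t + 64)/144

The Itô integral of a deterministic integrand f(s) has mean 0 because each increment f(s) * (B_{s+ds} - B_s) has mean 0. By the Itô isometry:
  Var( int_0^t f(s) dB_s ) = E[ (int_0^t f(s) dB_s)^2 ] = int_0^t f(s)^2 ds.
Here f(s) = 3*s/4 - 2/3, so f(s)^2 = (9*s - 8)^2/144. Integrate:
  int_0^t ((9*s - 8)^2/144) ds = t*(27*t^2 - 72*t + 64)/144.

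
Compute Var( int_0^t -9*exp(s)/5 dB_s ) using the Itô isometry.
Var = 81*exp(2*t)/50 - 81/50

The Itô integral of a deterministic integrand f(s) has mean 0 because each increment f(s) * (B_{s+ds} - B_s) has mean 0. By the Itô isometry:
  Var( int_0^t f(s) dB_s ) = E[ (int_0^t f(s) dB_s)^2 ] = int_0^t f(s)^2 ds.
Here f(s) = -9*exp(s)/5, so f(s)^2 = 81*exp(2*s)/25. Integrate:
  int_0^t (81*exp(2*s)/25) ds = 81*exp(2*t)/50 - 81/50.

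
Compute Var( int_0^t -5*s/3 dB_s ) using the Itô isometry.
Var = 25*t^3/27

The Itô integral of a deterministic integrand f(s) has mean 0 because each increment f(s) * (B_{s+ds} - B_s) has mean 0. By the Itô isometry:
  Var( int_0^t f(s) dB_s ) = E[ (int_0^t f(s) dB_s)^2 ] = int_0^t f(s)^2 ds.
Here f(s) = -5*s/3, so f(s)^2 = 25*s^2/9. Integrate:
  int_0^t (25*s^2/9) ds = 25*t^3/27.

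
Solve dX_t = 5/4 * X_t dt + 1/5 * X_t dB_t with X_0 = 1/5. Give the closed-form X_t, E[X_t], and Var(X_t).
X_t = 1/5 * exp((123/100) t + (1/5) B_t); E[X_t] = exp(5*t/4)/5; Var(X_t) = (exp(t/25) - 1)*exp(5*t/2)/25

For GBM dX = mu X dt + sigma X dB with X_0 = x_0, apply Itô to Y = log X: dY = (mu - sigma^2/2) dt + sigma dB, so Y_t = log(x_0) + (mu - sigma^2/2) t + sigma B_t and hence X_t = x_0 * exp((mu - sigma^2/2) t + sigma B_t).
With mu = 5/4, sigma = 1/5, x_0 = 1/5, this gives:
  X_t = 1/5 * exp((123/100) * t + (1/5) * B_t).
Since sigma*B_t ~ Normal(0, sigma^2 t), E[exp(sigma*B_t)] = exp(sigma^2 t / 2); so E[X_t] = x_0 * exp((mu - sigma^2/2) t) * exp(sigma^2 t / 2) = x_0 * exp(mu t) = exp(5*t/4)/5.
Var(X_t) = E[X_t^2] - (E[X_t])^2 = x_0^2 * exp(2 mu t) * (exp(sigma^2 t) - 1) = (exp(t/25) - 1)*exp(5*t/2)/25.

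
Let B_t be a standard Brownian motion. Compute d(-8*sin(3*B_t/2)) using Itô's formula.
d(-8*sin(3*B_t/2)) = (9*sin(3*B_t/2)) dt + (-12*cos(3*B_t/2)) dB_t

Itô's formula for f(B_t) gives d f(B_t) = f'(B_t) dB_t + (1/2) f''(B_t) dt. Compute derivatives of f(x) = -8*sin(3*x/2):
  f'(x)  = -12*cos(3*x/2)
  f''(x) = 18*sin(3*x/2)
Substitute x = B_t and multiply the f'' term by 1/2:
  drift     = (1/2) * (18*sin(3*x/2)) evaluated at B_t = 9*sin(3*B_t/2)
  diffusion = (-12*cos(3*x/2)) evaluated at B_t = -12*cos(3*B_t/2)
Therefore d(-8*sin(3*B_t/2)) = (9*sin(3*B_t/2)) dt + (-12*cos(3*B_t/2)) dB_t.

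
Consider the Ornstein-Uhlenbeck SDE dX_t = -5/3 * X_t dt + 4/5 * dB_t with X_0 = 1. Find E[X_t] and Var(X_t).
E[X_t] = exp(-5*t/3); Var(X_t) = 24/125 - 24*exp(-10*t/3)/125

The OU SDE dX = -theta X dt + sigma dB admits the integrating factor exp(theta t): d(exp(theta t) X_t) = sigma exp(theta t) dB_t. Integrating from 0 to t:
  X_t = x_0 * exp(-theta t) + sigma * int_0^t exp(-theta (t-s)) dB_s.
The Itô integral has mean 0 and (by the Itô isometry) variance sigma^2 * int_0^t exp(-2 theta (t - s)) ds = sigma^2 * (1 - exp(-2 theta t)) / (2 theta).
With theta = 5/3, sigma = 4/5, x_0 = 1:
  E[X_t] = 1 * exp(-5/3 t) = exp(-5*t/3)
  Var(X_t) = (4/5)^2 * (1 - exp(-2*5/3 t)) / (2 * 5/3) = 24/125 - 24*exp(-10*t/3)/125.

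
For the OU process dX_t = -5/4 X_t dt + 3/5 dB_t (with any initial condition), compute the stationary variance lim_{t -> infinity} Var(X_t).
lim Var(X_t) = 18/125

The OU SDE dX = -theta X dt + sigma dB admits the integrating factor exp(theta t): d(exp(theta t) X_t) = sigma exp(theta t) dB_t. Integrating from 0 to t gives X_t = x_0 * exp(-theta t) + sigma * int_0^t exp(-theta (t-s)) dB_s for any initial x_0. The Itô integral has variance (by the Itô isometry) sigma^2 * int_0^t exp(-2 theta (t - s)) ds = sigma^2 * (1 - exp(-2 theta t)) / (2 theta), independent of x_0.
With theta = 5/4, sigma = 3/5:
  Var(X_t) = (3/5)^2 * (1 - exp(-2*5/4 t)) / (2 * 5/4) = 18/125 - 18*exp(-5*t/2)/125.
As t -> infinity, exp(-2*5/4 t) -> 0, so the stationary variance is sigma^2 / (2 theta) = 18/125.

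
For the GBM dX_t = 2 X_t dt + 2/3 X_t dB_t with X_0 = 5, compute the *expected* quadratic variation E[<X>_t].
E[<X>_t] = 5*exp(40*t/9)/2 - 5/2

<X>_t = int_0^t ((2/3) * X_s)^2 ds. Taking expectation inside the integral: E[<X>_t] = (2/3)^2 * int_0^t E[X_s^2] ds. For GBM, E[X_s^2] = x_0^2 * exp((2 mu + sigma^2) s). Integrating:
  E[<X>_t] = (2/3)^2 * 5^2 * (exp((2*2 + (2/3)^2) t) - 1) / (2*2 + (2/3)^2)
           = (2/3)^2 * 5^2 * (exp((40/9) t) - 1) / (40/9) = 5*exp(40*t/9)/2 - 5/2.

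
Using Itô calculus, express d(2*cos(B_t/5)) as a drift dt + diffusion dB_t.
d(2*cos(B_t/5)) = (-cos(B_t/5)/25) dt + (-2*sin(B_t/5)/5) dB_t

Itô's formula for f(B_t) gives d f(B_t) = f'(B_t) dB_t + (1/2) f''(B_t) dt. Compute derivatives of f(x) = 2*cos(x/5):
  f'(x)  = -2*sin(x/5)/5
  f''(x) = -2*cos(x/5)/25
Substitute x = B_t and multiply the f'' term by 1/2:
  drift     = (1/2) * (-2*cos(x/5)/25) evaluated at B_t = -cos(B_t/5)/25
  diffusion = (-2*sin(x/5)/5) evaluated at B_t = -2*sin(B_t/5)/5
Therefore d(2*cos(B_t/5)) = (-cos(B_t/5)/25) dt + (-2*sin(B_t/5)/5) dB_t.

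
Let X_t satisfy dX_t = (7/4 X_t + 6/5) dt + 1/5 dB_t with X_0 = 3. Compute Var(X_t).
Var(X_t) = 2*exp(7*t/2)/175 - 2/175

The variance V(t) = Var(X_t) satisfies V'(t) = 2 a V(t) + c^2 with V(0) = 0 (drift coefficient is linear in X, diffusion is constant). With a = 7/4, c = 1/5, the solution is
  V(t) = (c^2 / (2 a)) * (exp(2 a t) - 1)
       = ((1/5)^2 / (2*(7/4))) * (exp((7/2) t) - 1)
       = 2*exp(7*t/2)/175 - 2/175.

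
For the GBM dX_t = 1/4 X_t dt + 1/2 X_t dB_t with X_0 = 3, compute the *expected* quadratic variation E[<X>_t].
E[<X>_t] = 3*exp(3*t/4) - 3

<X>_t = int_0^t ((1/2) * X_s)^2 ds. Taking expectation inside the integral: E[<X>_t] = (1/2)^2 * int_0^t E[X_s^2] ds. For GBM, E[X_s^2] = x_0^2 * exp((2 mu + sigma^2) s). Integrating:
  E[<X>_t] = (1/2)^2 * 3^2 * (exp((2*(1/4) + (1/2)^2) t) - 1) / (2*(1/4) + (1/2)^2)
           = (1/2)^2 * 3^2 * (exp((3/4) t) - 1) / (3/4) = 3*exp(3*t/4) - 3.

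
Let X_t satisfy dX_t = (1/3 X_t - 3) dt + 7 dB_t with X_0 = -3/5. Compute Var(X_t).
Var(X_t) = 147*exp(2*t/3)/2 - 147/2

The variance V(t) = Var(X_t) satisfies V'(t) = 2 a V(t) + c^2 with V(0) = 0 (drift coefficient is linear in X, diffusion is constant). With a = 1/3, c = 7, the solution is
  V(t) = (c^2 / (2 a)) * (exp(2 a t) - 1)
       = (7^2 / (2*(1/3))) * (exp((2/3) t) - 1)
       = 147*exp(2*t/3)/2 - 147/2.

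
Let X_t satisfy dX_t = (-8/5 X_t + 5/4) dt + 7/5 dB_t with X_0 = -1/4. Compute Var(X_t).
Var(X_t) = 49/80 - 49*exp(-16*t/5)/80

The variance V(t) = Var(X_t) satisfies V'(t) = 2 a V(t) + c^2 with V(0) = 0 (drift coefficient is linear in X, diffusion is constant). With a = -8/5, c = 7/5, the solution is
  V(t) = (c^2 / (2 a)) * (exp(2 a t) - 1)
       = ((7/5)^2 / (2*(-8/5))) * (exp((-16/5) t) - 1)
       = 49/80 - 49*exp(-16*t/5)/80.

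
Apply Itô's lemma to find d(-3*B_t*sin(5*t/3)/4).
d(-3*B_t*sin(5*t/3)/4) = (-5*B_t*cos(5*t/3)/4) dt + (-3*sin(5*t/3)/4) dB_t

Itô's formula for f(t, x): d f(t, B_t) = (f_t + (1/2) f_xx) dt + f_x dB_t. Compute partials of f(t, x) = -3*x*sin(5*t/3)/4:
  f_t(t,x)  = -5*x*cos(5*t/3)/4
  f_x(t,x)  = -3*sin(5*t/3)/4
  f_xx(t,x) = 0
Assemble drift = f_t + (1/2) f_xx = -5*x*cos(5*t/3)/4 and diffusion = f_x = -3*sin(5*t/3)/4. Substituting x = B_t:
  d(-3*B_t*sin(5*t/3)/4) = (-5*B_t*cos(5*t/3)/4) dt + (-3*sin(5*t/3)/4) dB_t.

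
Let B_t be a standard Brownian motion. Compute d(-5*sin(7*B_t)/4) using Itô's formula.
d(-5*sin(7*B_t)/4) = (245*sin(7*B_t)/8) dt + (-35*cos(7*B_t)/4) dB_t

Itô's formula for f(B_t) gives d f(B_t) = f'(B_t) dB_t + (1/2) f''(B_t) dt. Compute derivatives of f(x) = -5*sin(7*x)/4:
  f'(x)  = -35*cos(7*x)/4
  f''(x) = 245*sin(7*x)/4
Substitute x = B_t and multiply the f'' term by 1/2:
  drift     = (1/2) * (245*sin(7*x)/4) evaluated at B_t = 245*sin(7*B_t)/8
  diffusion = (-35*cos(7*x)/4) evaluated at B_t = -35*cos(7*B_t)/4
Therefore d(-5*sin(7*B_t)/4) = (245*sin(7*B_t)/8) dt + (-35*cos(7*B_t)/4) dB_t.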